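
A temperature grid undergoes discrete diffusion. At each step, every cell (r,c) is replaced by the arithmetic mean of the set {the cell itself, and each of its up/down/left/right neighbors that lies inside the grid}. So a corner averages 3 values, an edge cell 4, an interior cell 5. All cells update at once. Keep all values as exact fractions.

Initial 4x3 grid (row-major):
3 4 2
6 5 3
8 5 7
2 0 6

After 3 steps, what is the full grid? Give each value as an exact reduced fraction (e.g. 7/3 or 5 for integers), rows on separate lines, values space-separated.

After step 1:
  13/3 7/2 3
  11/2 23/5 17/4
  21/4 5 21/4
  10/3 13/4 13/3
After step 2:
  40/9 463/120 43/12
  1181/240 457/100 171/40
  229/48 467/100 113/24
  71/18 191/48 77/18
After step 3:
  9521/2160 29621/7200 703/180
  33671/7200 26753/6000 5141/1200
  32951/7200 13619/3000 8069/1800
  457/108 60737/14400 1867/432

Answer: 9521/2160 29621/7200 703/180
33671/7200 26753/6000 5141/1200
32951/7200 13619/3000 8069/1800
457/108 60737/14400 1867/432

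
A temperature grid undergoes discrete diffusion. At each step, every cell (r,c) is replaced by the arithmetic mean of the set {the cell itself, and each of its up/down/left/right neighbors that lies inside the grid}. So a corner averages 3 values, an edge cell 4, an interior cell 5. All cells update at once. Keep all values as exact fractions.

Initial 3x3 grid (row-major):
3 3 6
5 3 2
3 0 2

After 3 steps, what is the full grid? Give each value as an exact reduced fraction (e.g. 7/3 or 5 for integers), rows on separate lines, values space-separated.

Answer: 7321/2160 49087/14400 436/135
22481/7200 8647/3000 4593/1600
2873/1080 1513/600 5081/2160

Derivation:
After step 1:
  11/3 15/4 11/3
  7/2 13/5 13/4
  8/3 2 4/3
After step 2:
  131/36 821/240 32/9
  373/120 151/50 217/80
  49/18 43/20 79/36
After step 3:
  7321/2160 49087/14400 436/135
  22481/7200 8647/3000 4593/1600
  2873/1080 1513/600 5081/2160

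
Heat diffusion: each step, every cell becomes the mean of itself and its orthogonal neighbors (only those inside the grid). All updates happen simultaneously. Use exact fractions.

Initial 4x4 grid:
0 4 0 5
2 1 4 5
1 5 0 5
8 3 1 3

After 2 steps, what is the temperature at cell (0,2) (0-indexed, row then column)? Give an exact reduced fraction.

Step 1: cell (0,2) = 13/4
Step 2: cell (0,2) = 59/24
Full grid after step 2:
  17/12 97/40 59/24 34/9
  51/20 189/100 81/25 10/3
  11/4 329/100 12/5 7/2
  49/12 3 3 8/3

Answer: 59/24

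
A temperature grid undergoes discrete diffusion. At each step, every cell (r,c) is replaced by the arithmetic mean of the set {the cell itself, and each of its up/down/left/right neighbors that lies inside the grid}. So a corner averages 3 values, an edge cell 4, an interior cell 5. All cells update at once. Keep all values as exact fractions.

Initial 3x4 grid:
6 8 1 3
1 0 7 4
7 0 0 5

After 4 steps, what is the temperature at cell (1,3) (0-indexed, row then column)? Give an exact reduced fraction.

Answer: 2896393/864000

Derivation:
Step 1: cell (1,3) = 19/4
Step 2: cell (1,3) = 769/240
Step 3: cell (1,3) = 52067/14400
Step 4: cell (1,3) = 2896393/864000
Full grid after step 4:
  78487/21600 133157/36000 381731/108000 474197/129600
  1470119/432000 145489/45000 1227737/360000 2896393/864000
  96743/32400 655567/216000 216529/72000 141449/43200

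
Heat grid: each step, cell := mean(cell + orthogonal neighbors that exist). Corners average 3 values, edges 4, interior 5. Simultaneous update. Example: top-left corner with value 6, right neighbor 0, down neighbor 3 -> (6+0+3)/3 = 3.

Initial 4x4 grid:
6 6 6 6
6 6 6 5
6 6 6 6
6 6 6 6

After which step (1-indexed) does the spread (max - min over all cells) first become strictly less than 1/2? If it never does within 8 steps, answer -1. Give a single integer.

Step 1: max=6, min=17/3, spread=1/3
  -> spread < 1/2 first at step 1
Step 2: max=6, min=689/120, spread=31/120
Step 3: max=6, min=6269/1080, spread=211/1080
Step 4: max=6, min=631157/108000, spread=16843/108000
Step 5: max=53921/9000, min=5693357/972000, spread=130111/972000
Step 6: max=3232841/540000, min=171317633/29160000, spread=3255781/29160000
Step 7: max=3228893/540000, min=5148446309/874800000, spread=82360351/874800000
Step 8: max=580693559/97200000, min=154712683109/26244000000, spread=2074577821/26244000000

Answer: 1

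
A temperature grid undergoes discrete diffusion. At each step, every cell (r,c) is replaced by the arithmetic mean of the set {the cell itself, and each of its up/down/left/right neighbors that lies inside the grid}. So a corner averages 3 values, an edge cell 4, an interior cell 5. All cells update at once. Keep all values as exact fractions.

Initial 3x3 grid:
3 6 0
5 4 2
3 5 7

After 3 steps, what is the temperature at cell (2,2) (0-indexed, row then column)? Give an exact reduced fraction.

Answer: 2251/540

Derivation:
Step 1: cell (2,2) = 14/3
Step 2: cell (2,2) = 38/9
Step 3: cell (2,2) = 2251/540
Full grid after step 3:
  1073/270 52453/14400 3797/1080
  19601/4800 6059/1500 53653/14400
  4717/1080 6767/1600 2251/540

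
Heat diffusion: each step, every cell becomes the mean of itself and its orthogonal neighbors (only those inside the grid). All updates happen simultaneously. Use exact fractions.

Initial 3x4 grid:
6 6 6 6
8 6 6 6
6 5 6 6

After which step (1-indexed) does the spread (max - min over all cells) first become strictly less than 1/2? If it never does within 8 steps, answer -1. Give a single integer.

Step 1: max=20/3, min=23/4, spread=11/12
Step 2: max=257/40, min=47/8, spread=11/20
Step 3: max=6851/1080, min=427/72, spread=223/540
  -> spread < 1/2 first at step 3
Step 4: max=405907/64800, min=64277/10800, spread=4049/12960
Step 5: max=24217193/3888000, min=1933619/324000, spread=202753/777600
Step 6: max=1445272207/233280000, min=29106559/4860000, spread=385259/1866240
Step 7: max=86423012813/13996800000, min=1750976981/291600000, spread=95044709/559872000
Step 8: max=5170514610967/839808000000, min=105319966429/17496000000, spread=921249779/6718464000

Answer: 3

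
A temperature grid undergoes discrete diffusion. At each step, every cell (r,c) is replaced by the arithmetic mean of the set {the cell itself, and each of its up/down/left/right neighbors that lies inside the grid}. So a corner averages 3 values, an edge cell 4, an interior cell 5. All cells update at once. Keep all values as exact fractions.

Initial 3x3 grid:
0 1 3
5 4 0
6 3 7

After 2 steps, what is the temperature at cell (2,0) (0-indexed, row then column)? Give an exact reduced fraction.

Step 1: cell (2,0) = 14/3
Step 2: cell (2,0) = 161/36
Full grid after step 2:
  31/12 119/60 41/18
  781/240 337/100 323/120
  161/36 39/10 71/18

Answer: 161/36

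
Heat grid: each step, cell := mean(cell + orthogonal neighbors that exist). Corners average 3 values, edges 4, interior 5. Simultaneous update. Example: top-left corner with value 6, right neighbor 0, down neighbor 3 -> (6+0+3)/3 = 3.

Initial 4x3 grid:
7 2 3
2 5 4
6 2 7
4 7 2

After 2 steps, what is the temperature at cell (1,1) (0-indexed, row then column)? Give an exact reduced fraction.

Step 1: cell (1,1) = 3
Step 2: cell (1,1) = 112/25
Full grid after step 2:
  155/36 167/48 4
  91/24 112/25 29/8
  587/120 97/25 577/120
  155/36 403/80 77/18

Answer: 112/25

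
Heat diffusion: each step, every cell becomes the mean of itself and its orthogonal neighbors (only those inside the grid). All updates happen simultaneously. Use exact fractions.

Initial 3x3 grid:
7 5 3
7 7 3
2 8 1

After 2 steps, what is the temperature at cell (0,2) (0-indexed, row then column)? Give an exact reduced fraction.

Answer: 38/9

Derivation:
Step 1: cell (0,2) = 11/3
Step 2: cell (0,2) = 38/9
Full grid after step 2:
  211/36 43/8 38/9
  95/16 101/20 103/24
  191/36 121/24 4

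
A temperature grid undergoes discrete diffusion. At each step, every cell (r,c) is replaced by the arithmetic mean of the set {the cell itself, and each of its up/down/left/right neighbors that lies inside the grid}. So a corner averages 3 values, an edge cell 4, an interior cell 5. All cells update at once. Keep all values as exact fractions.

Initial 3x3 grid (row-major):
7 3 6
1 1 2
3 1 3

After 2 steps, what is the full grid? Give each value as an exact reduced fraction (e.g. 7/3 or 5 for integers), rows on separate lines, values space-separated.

After step 1:
  11/3 17/4 11/3
  3 8/5 3
  5/3 2 2
After step 2:
  131/36 791/240 131/36
  149/60 277/100 77/30
  20/9 109/60 7/3

Answer: 131/36 791/240 131/36
149/60 277/100 77/30
20/9 109/60 7/3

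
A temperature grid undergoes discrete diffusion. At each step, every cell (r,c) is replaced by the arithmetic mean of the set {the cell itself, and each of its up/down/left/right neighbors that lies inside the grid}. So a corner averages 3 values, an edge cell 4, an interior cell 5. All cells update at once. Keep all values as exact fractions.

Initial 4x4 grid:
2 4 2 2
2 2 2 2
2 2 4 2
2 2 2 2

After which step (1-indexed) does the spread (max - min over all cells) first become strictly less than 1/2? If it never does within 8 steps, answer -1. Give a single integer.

Answer: 3

Derivation:
Step 1: max=8/3, min=2, spread=2/3
Step 2: max=151/60, min=2, spread=31/60
Step 3: max=2159/900, min=253/120, spread=523/1800
  -> spread < 1/2 first at step 3
Step 4: max=63947/27000, min=2573/1200, spread=12109/54000
Step 5: max=1899311/810000, min=236117/108000, spread=256867/1620000
Step 6: max=113141311/48600000, min=7151431/3240000, spread=2934923/24300000
Step 7: max=1690196969/729000000, min=72118231/32400000, spread=135073543/1458000000
Step 8: max=101043074629/43740000000, min=6524102879/2916000000, spread=795382861/10935000000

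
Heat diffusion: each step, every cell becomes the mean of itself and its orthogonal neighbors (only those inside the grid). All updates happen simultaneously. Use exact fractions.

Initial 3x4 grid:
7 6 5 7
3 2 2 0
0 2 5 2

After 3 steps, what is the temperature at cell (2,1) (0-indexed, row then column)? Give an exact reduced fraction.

Answer: 9419/3600

Derivation:
Step 1: cell (2,1) = 9/4
Step 2: cell (2,1) = 29/12
Step 3: cell (2,1) = 9419/3600
Full grid after step 3:
  221/54 7397/1800 399/100 887/240
  1321/400 418/125 19409/6000 45931/14400
  287/108 9419/3600 9739/3600 5843/2160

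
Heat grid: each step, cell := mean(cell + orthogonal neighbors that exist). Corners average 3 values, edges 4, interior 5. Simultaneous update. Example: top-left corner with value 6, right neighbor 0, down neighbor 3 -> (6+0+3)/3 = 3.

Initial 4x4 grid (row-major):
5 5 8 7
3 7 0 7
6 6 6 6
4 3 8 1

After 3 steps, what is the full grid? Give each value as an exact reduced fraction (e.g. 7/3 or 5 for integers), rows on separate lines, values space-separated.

Answer: 10697/2160 38969/7200 7837/1440 12641/2160
18247/3600 29951/6000 32807/6000 3881/720
3491/720 30557/6000 10087/2000 6239/1200
10571/2160 7087/1440 11953/2400 3569/720

Derivation:
After step 1:
  13/3 25/4 5 22/3
  21/4 21/5 28/5 5
  19/4 28/5 26/5 5
  13/3 21/4 9/2 5
After step 2:
  95/18 1187/240 1451/240 52/9
  139/30 269/50 5 86/15
  299/60 5 259/50 101/20
  43/9 1181/240 399/80 29/6
After step 3:
  10697/2160 38969/7200 7837/1440 12641/2160
  18247/3600 29951/6000 32807/6000 3881/720
  3491/720 30557/6000 10087/2000 6239/1200
  10571/2160 7087/1440 11953/2400 3569/720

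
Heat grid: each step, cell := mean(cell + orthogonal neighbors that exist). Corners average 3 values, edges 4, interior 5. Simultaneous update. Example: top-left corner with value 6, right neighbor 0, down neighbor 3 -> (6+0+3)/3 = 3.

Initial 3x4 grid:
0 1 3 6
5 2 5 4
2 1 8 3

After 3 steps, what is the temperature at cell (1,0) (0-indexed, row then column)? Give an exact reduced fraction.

Step 1: cell (1,0) = 9/4
Step 2: cell (1,0) = 583/240
Step 3: cell (1,0) = 35669/14400
Full grid after step 3:
  823/360 2153/800 25457/7200 8819/2160
  35669/14400 4489/1500 22871/6000 31097/7200
  6043/2160 5863/1800 1599/400 401/90

Answer: 35669/14400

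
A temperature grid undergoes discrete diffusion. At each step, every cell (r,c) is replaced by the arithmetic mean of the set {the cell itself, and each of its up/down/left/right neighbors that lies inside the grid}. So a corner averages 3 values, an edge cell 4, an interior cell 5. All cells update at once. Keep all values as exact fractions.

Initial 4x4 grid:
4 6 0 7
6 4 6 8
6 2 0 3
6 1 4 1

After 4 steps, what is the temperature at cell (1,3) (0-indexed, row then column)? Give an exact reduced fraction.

Step 1: cell (1,3) = 6
Step 2: cell (1,3) = 22/5
Step 3: cell (1,3) = 1331/300
Step 4: cell (1,3) = 36659/9000
Full grid after step 4:
  58411/12960 973973/216000 315167/72000 32831/7200
  120331/27000 29597/7200 83069/20000 36659/9000
  54101/13500 681731/180000 606163/180000 2372/675
  247169/64800 718931/216000 133343/43200 191137/64800

Answer: 36659/9000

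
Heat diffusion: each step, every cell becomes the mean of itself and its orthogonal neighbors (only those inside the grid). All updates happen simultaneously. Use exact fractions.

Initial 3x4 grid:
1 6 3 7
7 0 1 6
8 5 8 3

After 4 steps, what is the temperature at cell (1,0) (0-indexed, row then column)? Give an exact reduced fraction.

Answer: 962723/216000

Derivation:
Step 1: cell (1,0) = 4
Step 2: cell (1,0) = 287/60
Step 3: cell (1,0) = 15877/3600
Step 4: cell (1,0) = 962723/216000
Full grid after step 4:
  266389/64800 880303/216000 894383/216000 562693/129600
  962723/216000 772529/180000 521861/120000 1287329/288000
  38183/8100 125741/27000 123251/27000 597743/129600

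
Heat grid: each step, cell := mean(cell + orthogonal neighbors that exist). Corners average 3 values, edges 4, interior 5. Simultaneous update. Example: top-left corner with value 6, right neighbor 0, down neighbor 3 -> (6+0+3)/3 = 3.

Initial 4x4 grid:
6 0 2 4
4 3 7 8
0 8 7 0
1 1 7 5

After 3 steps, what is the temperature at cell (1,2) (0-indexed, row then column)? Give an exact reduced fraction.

Step 1: cell (1,2) = 27/5
Step 2: cell (1,2) = 118/25
Step 3: cell (1,2) = 27133/6000
Full grid after step 3:
  3637/1080 13033/3600 14753/3600 9499/2160
  5999/1800 11959/3000 27133/6000 33811/7200
  1199/360 23269/6000 2367/500 2341/480
  6403/2160 5477/1440 2143/480 859/180

Answer: 27133/6000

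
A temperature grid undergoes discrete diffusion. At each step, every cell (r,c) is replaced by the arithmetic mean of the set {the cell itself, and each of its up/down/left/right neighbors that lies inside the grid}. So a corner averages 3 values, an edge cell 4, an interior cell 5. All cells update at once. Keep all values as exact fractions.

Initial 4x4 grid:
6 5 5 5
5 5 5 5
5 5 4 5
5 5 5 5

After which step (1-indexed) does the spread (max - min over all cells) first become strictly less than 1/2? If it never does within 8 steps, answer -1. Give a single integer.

Answer: 2

Derivation:
Step 1: max=16/3, min=19/4, spread=7/12
Step 2: max=95/18, min=239/50, spread=112/225
  -> spread < 1/2 first at step 2
Step 3: max=1121/216, min=11633/2400, spread=7403/21600
Step 4: max=166513/32400, min=52429/10800, spread=4613/16200
Step 5: max=4962439/972000, min=1578331/324000, spread=113723/486000
Step 6: max=29612813/5832000, min=47428333/9720000, spread=2889533/14580000
Step 7: max=885040127/174960000, min=1426645183/291600000, spread=72632543/437400000
Step 8: max=132328219393/26244000000, min=42887099629/8748000000, spread=1833460253/13122000000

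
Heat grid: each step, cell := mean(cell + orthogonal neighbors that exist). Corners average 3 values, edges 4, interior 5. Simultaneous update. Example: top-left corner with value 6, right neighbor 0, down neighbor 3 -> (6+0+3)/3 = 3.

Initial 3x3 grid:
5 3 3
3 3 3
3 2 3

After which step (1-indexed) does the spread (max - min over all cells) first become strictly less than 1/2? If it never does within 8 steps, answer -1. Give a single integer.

Step 1: max=11/3, min=8/3, spread=1
Step 2: max=32/9, min=653/240, spread=601/720
Step 3: max=448/135, min=6043/2160, spread=25/48
Step 4: max=105689/32400, min=375281/129600, spread=211/576
  -> spread < 1/2 first at step 4
Step 5: max=3096929/972000, min=22776307/7776000, spread=1777/6912
Step 6: max=367887851/116640000, min=1387339529/466560000, spread=14971/82944
Step 7: max=1366025167/437400000, min=83878457563/27993600000, spread=126121/995328
Step 8: max=1304095403309/419904000000, min=5066967691361/1679616000000, spread=1062499/11943936

Answer: 4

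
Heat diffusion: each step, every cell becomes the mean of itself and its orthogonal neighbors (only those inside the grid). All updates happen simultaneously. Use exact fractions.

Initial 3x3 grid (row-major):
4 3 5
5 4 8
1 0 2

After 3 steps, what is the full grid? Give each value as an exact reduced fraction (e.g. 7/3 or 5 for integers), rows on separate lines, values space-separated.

Answer: 277/72 2963/720 1927/432
529/160 553/150 11467/2880
137/48 8687/2880 749/216

Derivation:
After step 1:
  4 4 16/3
  7/2 4 19/4
  2 7/4 10/3
After step 2:
  23/6 13/3 169/36
  27/8 18/5 209/48
  29/12 133/48 59/18
After step 3:
  277/72 2963/720 1927/432
  529/160 553/150 11467/2880
  137/48 8687/2880 749/216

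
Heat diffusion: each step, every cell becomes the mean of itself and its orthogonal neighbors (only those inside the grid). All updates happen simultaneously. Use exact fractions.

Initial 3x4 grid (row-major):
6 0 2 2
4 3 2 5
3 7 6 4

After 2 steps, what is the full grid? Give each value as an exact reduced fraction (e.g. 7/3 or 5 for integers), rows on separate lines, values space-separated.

After step 1:
  10/3 11/4 3/2 3
  4 16/5 18/5 13/4
  14/3 19/4 19/4 5
After step 2:
  121/36 647/240 217/80 31/12
  19/5 183/50 163/50 297/80
  161/36 521/120 181/40 13/3

Answer: 121/36 647/240 217/80 31/12
19/5 183/50 163/50 297/80
161/36 521/120 181/40 13/3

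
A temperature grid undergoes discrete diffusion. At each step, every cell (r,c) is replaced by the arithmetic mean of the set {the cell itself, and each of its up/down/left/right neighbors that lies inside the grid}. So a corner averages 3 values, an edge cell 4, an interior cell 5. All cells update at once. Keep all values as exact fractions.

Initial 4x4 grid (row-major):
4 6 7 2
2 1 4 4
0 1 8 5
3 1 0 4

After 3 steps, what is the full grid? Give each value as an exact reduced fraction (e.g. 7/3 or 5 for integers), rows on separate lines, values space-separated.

Answer: 1193/360 3047/800 30287/7200 9653/2160
2167/800 3189/1000 24119/6000 7493/1800
14111/7200 3121/1200 3341/1000 2413/600
3647/2160 7573/3600 3731/1200 1261/360

Derivation:
After step 1:
  4 9/2 19/4 13/3
  7/4 14/5 24/5 15/4
  3/2 11/5 18/5 21/4
  4/3 5/4 13/4 3
After step 2:
  41/12 321/80 1103/240 77/18
  201/80 321/100 197/50 68/15
  407/240 227/100 191/50 39/10
  49/36 241/120 111/40 23/6
After step 3:
  1193/360 3047/800 30287/7200 9653/2160
  2167/800 3189/1000 24119/6000 7493/1800
  14111/7200 3121/1200 3341/1000 2413/600
  3647/2160 7573/3600 3731/1200 1261/360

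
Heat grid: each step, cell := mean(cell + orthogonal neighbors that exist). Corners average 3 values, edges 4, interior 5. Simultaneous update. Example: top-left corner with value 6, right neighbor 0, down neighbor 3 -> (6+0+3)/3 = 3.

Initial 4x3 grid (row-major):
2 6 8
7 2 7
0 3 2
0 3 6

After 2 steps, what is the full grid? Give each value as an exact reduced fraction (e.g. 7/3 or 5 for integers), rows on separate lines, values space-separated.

Answer: 49/12 43/8 65/12
61/16 19/5 85/16
33/16 17/5 179/48
13/6 29/12 67/18

Derivation:
After step 1:
  5 9/2 7
  11/4 5 19/4
  5/2 2 9/2
  1 3 11/3
After step 2:
  49/12 43/8 65/12
  61/16 19/5 85/16
  33/16 17/5 179/48
  13/6 29/12 67/18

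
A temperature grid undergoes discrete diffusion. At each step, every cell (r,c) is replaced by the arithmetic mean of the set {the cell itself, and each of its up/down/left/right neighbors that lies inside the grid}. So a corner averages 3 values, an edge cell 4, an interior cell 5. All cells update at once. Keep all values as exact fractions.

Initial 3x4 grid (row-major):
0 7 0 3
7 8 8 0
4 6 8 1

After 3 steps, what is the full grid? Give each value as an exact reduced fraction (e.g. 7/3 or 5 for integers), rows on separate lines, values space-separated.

Answer: 1349/270 6599/1440 657/160 2231/720
15119/2880 6559/1200 877/200 59/16
787/135 8039/1440 2431/480 2851/720

Derivation:
After step 1:
  14/3 15/4 9/2 1
  19/4 36/5 24/5 3
  17/3 13/2 23/4 3
After step 2:
  79/18 1207/240 281/80 17/6
  1337/240 27/5 101/20 59/20
  203/36 1507/240 401/80 47/12
After step 3:
  1349/270 6599/1440 657/160 2231/720
  15119/2880 6559/1200 877/200 59/16
  787/135 8039/1440 2431/480 2851/720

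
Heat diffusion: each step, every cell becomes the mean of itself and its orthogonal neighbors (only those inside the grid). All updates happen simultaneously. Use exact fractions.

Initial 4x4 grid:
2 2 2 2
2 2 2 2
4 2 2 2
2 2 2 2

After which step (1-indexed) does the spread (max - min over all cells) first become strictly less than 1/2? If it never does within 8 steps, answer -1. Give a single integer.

Step 1: max=8/3, min=2, spread=2/3
Step 2: max=151/60, min=2, spread=31/60
Step 3: max=1291/540, min=2, spread=211/540
  -> spread < 1/2 first at step 3
Step 4: max=124843/54000, min=2, spread=16843/54000
Step 5: max=1110643/486000, min=9079/4500, spread=130111/486000
Step 6: max=32802367/14580000, min=547159/270000, spread=3255781/14580000
Step 7: max=975153691/437400000, min=551107/270000, spread=82360351/437400000
Step 8: max=28995316891/13122000000, min=99706441/48600000, spread=2074577821/13122000000

Answer: 3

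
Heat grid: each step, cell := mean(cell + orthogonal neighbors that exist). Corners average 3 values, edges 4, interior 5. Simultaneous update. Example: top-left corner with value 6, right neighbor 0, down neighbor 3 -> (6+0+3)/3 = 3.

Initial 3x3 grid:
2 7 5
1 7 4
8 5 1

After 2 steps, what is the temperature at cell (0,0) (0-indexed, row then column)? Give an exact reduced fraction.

Step 1: cell (0,0) = 10/3
Step 2: cell (0,0) = 157/36
Full grid after step 2:
  157/36 1123/240 89/18
  173/40 481/100 1063/240
  173/36 361/80 77/18

Answer: 157/36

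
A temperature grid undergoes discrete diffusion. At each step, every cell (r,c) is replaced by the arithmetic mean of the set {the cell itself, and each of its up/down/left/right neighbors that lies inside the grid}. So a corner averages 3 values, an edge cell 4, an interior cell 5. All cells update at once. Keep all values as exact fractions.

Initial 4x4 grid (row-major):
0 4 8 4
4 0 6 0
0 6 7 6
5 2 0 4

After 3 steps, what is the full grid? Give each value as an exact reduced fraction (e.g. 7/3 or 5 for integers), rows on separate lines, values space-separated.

After step 1:
  8/3 3 11/2 4
  1 4 21/5 4
  15/4 3 5 17/4
  7/3 13/4 13/4 10/3
After step 2:
  20/9 91/24 167/40 9/2
  137/48 76/25 227/50 329/80
  121/48 19/5 197/50 199/48
  28/9 71/24 89/24 65/18
After step 3:
  1277/432 5953/1800 2551/600 341/80
  19147/7200 21631/6000 7923/2000 10379/2400
  4423/1440 19511/6000 24161/6000 28457/7200
  1237/432 611/180 3199/900 1651/432

Answer: 1277/432 5953/1800 2551/600 341/80
19147/7200 21631/6000 7923/2000 10379/2400
4423/1440 19511/6000 24161/6000 28457/7200
1237/432 611/180 3199/900 1651/432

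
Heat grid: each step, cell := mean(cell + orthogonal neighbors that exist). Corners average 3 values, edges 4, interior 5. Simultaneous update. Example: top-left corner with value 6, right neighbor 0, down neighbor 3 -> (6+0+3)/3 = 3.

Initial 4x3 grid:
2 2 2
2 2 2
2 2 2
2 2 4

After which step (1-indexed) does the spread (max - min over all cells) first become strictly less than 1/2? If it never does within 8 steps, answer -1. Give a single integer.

Step 1: max=8/3, min=2, spread=2/3
Step 2: max=23/9, min=2, spread=5/9
Step 3: max=257/108, min=2, spread=41/108
  -> spread < 1/2 first at step 3
Step 4: max=30137/12960, min=2, spread=4217/12960
Step 5: max=1764349/777600, min=7279/3600, spread=38417/155520
Step 6: max=104512211/46656000, min=146597/72000, spread=1903471/9331200
Step 7: max=6199709089/2799360000, min=4435759/2160000, spread=18038617/111974400
Step 8: max=369191382851/167961600000, min=401726759/194400000, spread=883978523/6718464000

Answer: 3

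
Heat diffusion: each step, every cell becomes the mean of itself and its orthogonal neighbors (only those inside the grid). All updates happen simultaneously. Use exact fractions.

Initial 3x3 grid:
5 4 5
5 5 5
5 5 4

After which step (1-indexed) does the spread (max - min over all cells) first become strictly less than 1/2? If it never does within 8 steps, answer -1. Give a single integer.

Step 1: max=5, min=14/3, spread=1/3
  -> spread < 1/2 first at step 1
Step 2: max=59/12, min=1133/240, spread=47/240
Step 3: max=389/80, min=5099/1080, spread=61/432
Step 4: max=209167/43200, min=307363/64800, spread=511/5184
Step 5: max=12500149/2592000, min=18480911/3888000, spread=4309/62208
Step 6: max=249501901/51840000, min=1111416367/233280000, spread=36295/746496
Step 7: max=44835150941/9331200000, min=66774956099/13996800000, spread=305773/8957952
Step 8: max=2687378070527/559872000000, min=4010942488603/839808000000, spread=2575951/107495424

Answer: 1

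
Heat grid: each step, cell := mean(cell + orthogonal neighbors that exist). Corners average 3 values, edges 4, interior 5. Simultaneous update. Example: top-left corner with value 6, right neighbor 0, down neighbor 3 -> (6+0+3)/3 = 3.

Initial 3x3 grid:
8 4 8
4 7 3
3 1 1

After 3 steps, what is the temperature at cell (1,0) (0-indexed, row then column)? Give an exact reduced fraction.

Step 1: cell (1,0) = 11/2
Step 2: cell (1,0) = 173/40
Step 3: cell (1,0) = 11201/2400
Full grid after step 3:
  11093/2160 76831/14400 581/120
  11201/2400 1567/375 61931/14400
  3899/1080 3241/900 7003/2160

Answer: 11201/2400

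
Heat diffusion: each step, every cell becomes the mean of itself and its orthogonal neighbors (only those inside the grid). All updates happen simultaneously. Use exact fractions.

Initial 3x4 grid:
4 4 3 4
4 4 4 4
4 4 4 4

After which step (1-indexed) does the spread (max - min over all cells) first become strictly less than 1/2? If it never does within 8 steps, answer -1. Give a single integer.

Step 1: max=4, min=11/3, spread=1/3
  -> spread < 1/2 first at step 1
Step 2: max=4, min=449/120, spread=31/120
Step 3: max=4, min=4109/1080, spread=211/1080
Step 4: max=7153/1800, min=415103/108000, spread=14077/108000
Step 5: max=428317/108000, min=3747593/972000, spread=5363/48600
Step 6: max=237131/60000, min=112899191/29160000, spread=93859/1166400
Step 7: max=383463533/97200000, min=6788125519/1749600000, spread=4568723/69984000
Step 8: max=11482381111/2916000000, min=408123564371/104976000000, spread=8387449/167961600

Answer: 1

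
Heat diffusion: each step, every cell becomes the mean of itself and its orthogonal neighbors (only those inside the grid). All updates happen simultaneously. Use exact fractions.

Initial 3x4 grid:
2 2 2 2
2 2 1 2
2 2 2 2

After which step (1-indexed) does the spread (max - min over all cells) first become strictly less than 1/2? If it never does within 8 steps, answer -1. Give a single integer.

Step 1: max=2, min=7/4, spread=1/4
  -> spread < 1/2 first at step 1
Step 2: max=2, min=177/100, spread=23/100
Step 3: max=787/400, min=8789/4800, spread=131/960
Step 4: max=14009/7200, min=79849/43200, spread=841/8640
Step 5: max=2786627/1440000, min=32017949/17280000, spread=56863/691200
Step 6: max=24930457/12960000, min=289505659/155520000, spread=386393/6220800
Step 7: max=9947641187/5184000000, min=116022276869/62208000000, spread=26795339/497664000
Step 8: max=594993850333/311040000000, min=6981144285871/3732480000000, spread=254051069/5971968000

Answer: 1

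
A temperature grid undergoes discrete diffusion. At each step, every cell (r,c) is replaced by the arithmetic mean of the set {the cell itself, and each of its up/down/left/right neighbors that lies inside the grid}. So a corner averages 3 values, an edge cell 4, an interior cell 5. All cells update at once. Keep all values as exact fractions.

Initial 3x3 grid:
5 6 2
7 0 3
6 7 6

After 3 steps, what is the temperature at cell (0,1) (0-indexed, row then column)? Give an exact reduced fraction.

Step 1: cell (0,1) = 13/4
Step 2: cell (0,1) = 1051/240
Step 3: cell (0,1) = 58157/14400
Full grid after step 3:
  3457/720 58157/14400 526/135
  34741/7200 27859/6000 6223/1600
  11581/2160 22669/4800 4933/1080

Answer: 58157/14400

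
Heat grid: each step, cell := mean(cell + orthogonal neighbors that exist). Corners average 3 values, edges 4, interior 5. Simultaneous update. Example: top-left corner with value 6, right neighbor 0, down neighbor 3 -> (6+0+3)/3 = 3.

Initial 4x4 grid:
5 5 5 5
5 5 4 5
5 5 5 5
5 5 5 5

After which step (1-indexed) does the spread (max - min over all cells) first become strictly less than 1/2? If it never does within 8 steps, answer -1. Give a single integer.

Answer: 1

Derivation:
Step 1: max=5, min=19/4, spread=1/4
  -> spread < 1/2 first at step 1
Step 2: max=5, min=239/50, spread=11/50
Step 3: max=5, min=11633/2400, spread=367/2400
Step 4: max=2987/600, min=52429/10800, spread=1337/10800
Step 5: max=89531/18000, min=1578331/324000, spread=33227/324000
Step 6: max=535951/108000, min=47385673/9720000, spread=849917/9720000
Step 7: max=8031467/1620000, min=1424285653/291600000, spread=21378407/291600000
Step 8: max=2406311657/486000000, min=42773537629/8748000000, spread=540072197/8748000000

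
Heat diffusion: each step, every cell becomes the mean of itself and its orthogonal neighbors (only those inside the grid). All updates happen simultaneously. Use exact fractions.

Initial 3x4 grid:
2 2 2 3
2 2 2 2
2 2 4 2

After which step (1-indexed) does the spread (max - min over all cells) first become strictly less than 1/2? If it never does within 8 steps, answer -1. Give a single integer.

Answer: 3

Derivation:
Step 1: max=8/3, min=2, spread=2/3
Step 2: max=151/60, min=2, spread=31/60
Step 3: max=5329/2160, min=97/48, spread=241/540
  -> spread < 1/2 first at step 3
Step 4: max=311363/129600, min=14951/7200, spread=8449/25920
Step 5: max=18486757/7776000, min=453977/216000, spread=428717/1555200
Step 6: max=1094626943/466560000, min=13817819/6480000, spread=3989759/18662400
Step 7: max=65145628837/27993600000, min=418211273/194400000, spread=196928221/1119744000
Step 8: max=3878860854383/1679616000000, min=12649533191/5832000000, spread=1886362363/13436928000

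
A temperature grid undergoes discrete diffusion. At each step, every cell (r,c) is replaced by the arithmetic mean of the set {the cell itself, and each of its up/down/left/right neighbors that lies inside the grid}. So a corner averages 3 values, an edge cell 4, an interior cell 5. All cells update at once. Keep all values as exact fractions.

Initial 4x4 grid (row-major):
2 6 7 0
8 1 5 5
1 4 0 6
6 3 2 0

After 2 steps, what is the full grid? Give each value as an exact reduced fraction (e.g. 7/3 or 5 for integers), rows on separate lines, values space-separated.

Answer: 37/9 559/120 161/40 25/6
1073/240 86/25 203/50 287/80
773/240 37/10 64/25 769/240
71/18 38/15 83/30 20/9

Derivation:
After step 1:
  16/3 4 9/2 4
  3 24/5 18/5 4
  19/4 9/5 17/5 11/4
  10/3 15/4 5/4 8/3
After step 2:
  37/9 559/120 161/40 25/6
  1073/240 86/25 203/50 287/80
  773/240 37/10 64/25 769/240
  71/18 38/15 83/30 20/9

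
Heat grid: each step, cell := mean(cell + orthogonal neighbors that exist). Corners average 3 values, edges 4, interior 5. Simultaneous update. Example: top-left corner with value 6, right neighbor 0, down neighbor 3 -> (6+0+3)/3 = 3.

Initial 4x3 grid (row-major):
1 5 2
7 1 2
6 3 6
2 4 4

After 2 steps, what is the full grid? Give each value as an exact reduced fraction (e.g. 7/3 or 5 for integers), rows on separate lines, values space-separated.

After step 1:
  13/3 9/4 3
  15/4 18/5 11/4
  9/2 4 15/4
  4 13/4 14/3
After step 2:
  31/9 791/240 8/3
  971/240 327/100 131/40
  65/16 191/50 91/24
  47/12 191/48 35/9

Answer: 31/9 791/240 8/3
971/240 327/100 131/40
65/16 191/50 91/24
47/12 191/48 35/9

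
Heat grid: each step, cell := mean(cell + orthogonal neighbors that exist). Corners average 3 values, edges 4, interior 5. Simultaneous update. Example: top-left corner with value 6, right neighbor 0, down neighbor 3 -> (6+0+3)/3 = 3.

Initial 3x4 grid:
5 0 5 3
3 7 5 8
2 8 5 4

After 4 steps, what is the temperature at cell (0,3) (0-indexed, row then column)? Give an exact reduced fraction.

Answer: 77939/16200

Derivation:
Step 1: cell (0,3) = 16/3
Step 2: cell (0,3) = 163/36
Step 3: cell (0,3) = 1061/216
Step 4: cell (0,3) = 77939/16200
Full grid after step 4:
  534707/129600 229333/54000 253193/54000 77939/16200
  1234741/288000 558479/120000 146201/30000 185717/36000
  602107/129600 521791/108000 565511/108000 42707/8100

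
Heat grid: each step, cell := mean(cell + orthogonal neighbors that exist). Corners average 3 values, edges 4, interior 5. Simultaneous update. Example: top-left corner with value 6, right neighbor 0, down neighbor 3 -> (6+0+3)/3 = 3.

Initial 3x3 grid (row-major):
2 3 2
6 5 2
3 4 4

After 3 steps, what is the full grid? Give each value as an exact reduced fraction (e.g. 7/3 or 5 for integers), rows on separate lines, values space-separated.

After step 1:
  11/3 3 7/3
  4 4 13/4
  13/3 4 10/3
After step 2:
  32/9 13/4 103/36
  4 73/20 155/48
  37/9 47/12 127/36
After step 3:
  389/108 799/240 1345/432
  919/240 4331/1200 9553/2880
  433/108 2737/720 1537/432

Answer: 389/108 799/240 1345/432
919/240 4331/1200 9553/2880
433/108 2737/720 1537/432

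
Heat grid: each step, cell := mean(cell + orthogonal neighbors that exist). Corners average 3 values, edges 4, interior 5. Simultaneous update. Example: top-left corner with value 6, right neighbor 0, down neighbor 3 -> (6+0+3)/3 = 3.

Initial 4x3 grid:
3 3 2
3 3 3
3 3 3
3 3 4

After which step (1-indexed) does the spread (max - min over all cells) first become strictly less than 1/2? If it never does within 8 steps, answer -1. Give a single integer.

Answer: 3

Derivation:
Step 1: max=10/3, min=8/3, spread=2/3
Step 2: max=59/18, min=49/18, spread=5/9
Step 3: max=1369/432, min=1223/432, spread=73/216
  -> spread < 1/2 first at step 3
Step 4: max=81347/25920, min=74173/25920, spread=3587/12960
Step 5: max=964517/311040, min=901723/311040, spread=31397/155520
Step 6: max=57541471/18662400, min=54432929/18662400, spread=1554271/9331200
Step 7: max=4580278493/1492992000, min=4377673507/1492992000, spread=101302493/746496000
Step 8: max=54743779739/17915904000, min=52751644261/17915904000, spread=996067739/8957952000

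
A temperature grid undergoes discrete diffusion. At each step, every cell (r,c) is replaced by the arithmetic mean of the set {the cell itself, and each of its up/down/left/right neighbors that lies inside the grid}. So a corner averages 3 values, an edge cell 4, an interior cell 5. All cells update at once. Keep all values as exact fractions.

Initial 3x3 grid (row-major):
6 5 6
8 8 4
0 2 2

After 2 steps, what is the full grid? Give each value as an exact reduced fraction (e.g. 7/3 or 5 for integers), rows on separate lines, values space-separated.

After step 1:
  19/3 25/4 5
  11/2 27/5 5
  10/3 3 8/3
After step 2:
  217/36 1379/240 65/12
  617/120 503/100 271/60
  71/18 18/5 32/9

Answer: 217/36 1379/240 65/12
617/120 503/100 271/60
71/18 18/5 32/9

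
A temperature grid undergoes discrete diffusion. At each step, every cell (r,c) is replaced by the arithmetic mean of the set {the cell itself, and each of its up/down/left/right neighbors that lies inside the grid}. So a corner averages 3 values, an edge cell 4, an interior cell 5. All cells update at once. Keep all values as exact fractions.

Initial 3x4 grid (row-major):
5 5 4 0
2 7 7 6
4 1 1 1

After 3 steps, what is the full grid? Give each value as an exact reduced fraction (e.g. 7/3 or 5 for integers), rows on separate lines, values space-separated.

Answer: 3073/720 10723/2400 29339/7200 1675/432
29219/7200 11821/3000 3947/1000 2801/800
7409/2160 25769/7200 23839/7200 1421/432

Derivation:
After step 1:
  4 21/4 4 10/3
  9/2 22/5 5 7/2
  7/3 13/4 5/2 8/3
After step 2:
  55/12 353/80 211/48 65/18
  457/120 112/25 97/25 29/8
  121/36 749/240 161/48 26/9
After step 3:
  3073/720 10723/2400 29339/7200 1675/432
  29219/7200 11821/3000 3947/1000 2801/800
  7409/2160 25769/7200 23839/7200 1421/432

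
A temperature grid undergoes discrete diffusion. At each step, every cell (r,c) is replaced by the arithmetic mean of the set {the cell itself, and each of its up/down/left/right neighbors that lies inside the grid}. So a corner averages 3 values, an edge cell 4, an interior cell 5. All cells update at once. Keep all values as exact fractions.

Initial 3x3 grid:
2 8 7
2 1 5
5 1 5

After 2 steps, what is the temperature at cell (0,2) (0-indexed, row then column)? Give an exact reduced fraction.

Step 1: cell (0,2) = 20/3
Step 2: cell (0,2) = 47/9
Full grid after step 2:
  11/3 557/120 47/9
  377/120 179/50 547/120
  49/18 191/60 67/18

Answer: 47/9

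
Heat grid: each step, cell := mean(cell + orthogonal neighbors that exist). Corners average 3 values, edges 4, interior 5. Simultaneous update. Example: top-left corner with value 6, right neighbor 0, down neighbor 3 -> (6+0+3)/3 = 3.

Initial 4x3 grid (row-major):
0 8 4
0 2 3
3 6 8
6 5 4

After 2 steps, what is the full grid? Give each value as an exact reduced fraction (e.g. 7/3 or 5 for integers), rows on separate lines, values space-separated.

After step 1:
  8/3 7/2 5
  5/4 19/5 17/4
  15/4 24/5 21/4
  14/3 21/4 17/3
After step 2:
  89/36 449/120 17/4
  43/15 88/25 183/40
  217/60 457/100 599/120
  41/9 1223/240 97/18

Answer: 89/36 449/120 17/4
43/15 88/25 183/40
217/60 457/100 599/120
41/9 1223/240 97/18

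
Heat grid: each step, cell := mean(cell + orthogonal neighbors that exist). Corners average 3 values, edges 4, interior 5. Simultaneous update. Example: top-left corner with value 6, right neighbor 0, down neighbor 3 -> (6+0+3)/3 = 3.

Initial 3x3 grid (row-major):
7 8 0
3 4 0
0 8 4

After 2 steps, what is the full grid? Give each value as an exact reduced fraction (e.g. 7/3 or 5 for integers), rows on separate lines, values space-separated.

After step 1:
  6 19/4 8/3
  7/2 23/5 2
  11/3 4 4
After step 2:
  19/4 1081/240 113/36
  533/120 377/100 199/60
  67/18 61/15 10/3

Answer: 19/4 1081/240 113/36
533/120 377/100 199/60
67/18 61/15 10/3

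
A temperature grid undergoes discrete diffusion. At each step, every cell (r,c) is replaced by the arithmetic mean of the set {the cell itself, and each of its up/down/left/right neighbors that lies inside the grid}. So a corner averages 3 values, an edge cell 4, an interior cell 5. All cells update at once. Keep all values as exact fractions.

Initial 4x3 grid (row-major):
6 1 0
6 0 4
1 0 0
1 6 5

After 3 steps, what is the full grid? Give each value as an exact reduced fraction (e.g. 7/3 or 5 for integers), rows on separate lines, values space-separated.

After step 1:
  13/3 7/4 5/3
  13/4 11/5 1
  2 7/5 9/4
  8/3 3 11/3
After step 2:
  28/9 199/80 53/36
  707/240 48/25 427/240
  559/240 217/100 499/240
  23/9 161/60 107/36
After step 3:
  769/270 10789/4800 1033/540
  18551/7200 4521/2000 13051/7200
  18001/7200 6709/3000 16201/7200
  5449/2160 9343/3600 5569/2160

Answer: 769/270 10789/4800 1033/540
18551/7200 4521/2000 13051/7200
18001/7200 6709/3000 16201/7200
5449/2160 9343/3600 5569/2160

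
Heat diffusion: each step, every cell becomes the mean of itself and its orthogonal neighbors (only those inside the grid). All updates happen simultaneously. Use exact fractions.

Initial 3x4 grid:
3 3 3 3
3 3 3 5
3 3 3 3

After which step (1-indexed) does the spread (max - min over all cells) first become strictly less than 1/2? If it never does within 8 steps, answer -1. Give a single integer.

Answer: 3

Derivation:
Step 1: max=11/3, min=3, spread=2/3
Step 2: max=427/120, min=3, spread=67/120
Step 3: max=3677/1080, min=3, spread=437/1080
  -> spread < 1/2 first at step 3
Step 4: max=1453531/432000, min=1509/500, spread=29951/86400
Step 5: max=12879821/3888000, min=10283/3375, spread=206761/777600
Step 6: max=5121795571/1555200000, min=8265671/2700000, spread=14430763/62208000
Step 7: max=305043741689/93312000000, min=665652727/216000000, spread=139854109/746496000
Step 8: max=18218631890251/5598720000000, min=60171228977/19440000000, spread=7114543559/44789760000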